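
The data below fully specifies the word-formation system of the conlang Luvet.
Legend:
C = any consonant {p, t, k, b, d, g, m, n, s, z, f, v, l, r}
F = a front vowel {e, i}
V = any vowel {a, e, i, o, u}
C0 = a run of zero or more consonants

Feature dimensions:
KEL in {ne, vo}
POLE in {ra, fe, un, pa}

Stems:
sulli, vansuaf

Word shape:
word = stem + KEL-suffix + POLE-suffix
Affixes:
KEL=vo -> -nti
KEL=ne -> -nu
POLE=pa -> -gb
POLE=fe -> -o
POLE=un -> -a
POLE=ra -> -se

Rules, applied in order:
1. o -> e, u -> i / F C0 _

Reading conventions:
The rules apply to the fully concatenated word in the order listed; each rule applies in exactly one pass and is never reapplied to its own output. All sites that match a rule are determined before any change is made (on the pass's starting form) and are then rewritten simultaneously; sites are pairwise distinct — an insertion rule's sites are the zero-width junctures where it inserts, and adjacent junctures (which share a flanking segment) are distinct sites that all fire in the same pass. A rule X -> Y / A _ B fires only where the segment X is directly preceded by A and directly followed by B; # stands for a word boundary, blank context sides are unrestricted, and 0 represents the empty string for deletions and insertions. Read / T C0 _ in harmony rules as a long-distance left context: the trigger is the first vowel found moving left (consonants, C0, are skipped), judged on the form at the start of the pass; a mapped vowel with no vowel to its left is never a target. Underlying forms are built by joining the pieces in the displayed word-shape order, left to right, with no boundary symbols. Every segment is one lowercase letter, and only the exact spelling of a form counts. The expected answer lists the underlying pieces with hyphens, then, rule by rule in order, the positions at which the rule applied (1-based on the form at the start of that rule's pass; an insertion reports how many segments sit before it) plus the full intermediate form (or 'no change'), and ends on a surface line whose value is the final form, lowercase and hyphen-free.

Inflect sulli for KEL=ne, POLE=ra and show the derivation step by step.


underlying: sulli-nu-se
1. o -> e, u -> i / F C0 _: fires at position(s) 7: sullinise
surface: sullinise


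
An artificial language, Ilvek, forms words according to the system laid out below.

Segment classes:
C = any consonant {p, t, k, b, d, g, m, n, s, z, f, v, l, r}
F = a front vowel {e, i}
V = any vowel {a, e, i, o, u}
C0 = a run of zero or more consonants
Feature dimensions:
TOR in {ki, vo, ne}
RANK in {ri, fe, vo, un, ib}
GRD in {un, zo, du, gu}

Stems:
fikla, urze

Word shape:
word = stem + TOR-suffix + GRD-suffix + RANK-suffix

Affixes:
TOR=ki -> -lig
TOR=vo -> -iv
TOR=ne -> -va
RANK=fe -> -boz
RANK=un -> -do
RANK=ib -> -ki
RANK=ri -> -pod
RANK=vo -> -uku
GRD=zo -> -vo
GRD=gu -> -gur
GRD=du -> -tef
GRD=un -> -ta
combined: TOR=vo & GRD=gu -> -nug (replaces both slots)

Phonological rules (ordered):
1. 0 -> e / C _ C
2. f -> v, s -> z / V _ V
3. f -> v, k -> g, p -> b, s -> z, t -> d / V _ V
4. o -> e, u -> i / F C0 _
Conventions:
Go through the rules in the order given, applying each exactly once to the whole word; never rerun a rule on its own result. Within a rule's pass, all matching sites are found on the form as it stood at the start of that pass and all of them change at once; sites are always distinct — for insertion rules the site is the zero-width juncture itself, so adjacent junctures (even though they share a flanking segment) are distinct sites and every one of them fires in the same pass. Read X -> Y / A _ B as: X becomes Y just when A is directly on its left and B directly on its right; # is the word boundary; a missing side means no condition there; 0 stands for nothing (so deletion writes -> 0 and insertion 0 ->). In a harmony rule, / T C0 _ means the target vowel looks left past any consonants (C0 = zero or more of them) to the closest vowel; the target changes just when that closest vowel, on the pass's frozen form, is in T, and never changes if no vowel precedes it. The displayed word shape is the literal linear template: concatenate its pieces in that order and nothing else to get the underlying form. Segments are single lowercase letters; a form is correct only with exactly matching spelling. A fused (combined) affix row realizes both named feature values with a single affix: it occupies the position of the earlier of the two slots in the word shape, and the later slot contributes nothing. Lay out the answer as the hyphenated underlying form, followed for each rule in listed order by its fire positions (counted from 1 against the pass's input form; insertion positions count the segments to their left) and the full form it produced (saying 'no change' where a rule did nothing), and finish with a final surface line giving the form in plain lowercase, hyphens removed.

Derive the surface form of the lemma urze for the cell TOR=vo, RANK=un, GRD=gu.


underlying: urze-nug-do
1. 0 -> e / C _ C: inserts after position(s) 2, 7: urezenugedo
2. f -> v, s -> z / V _ V: no change
3. f -> v, k -> g, p -> b, s -> z, t -> d / V _ V: no change
4. o -> e, u -> i / F C0 _: fires at position(s) 7, 11: urezenigede
surface: urezenigede


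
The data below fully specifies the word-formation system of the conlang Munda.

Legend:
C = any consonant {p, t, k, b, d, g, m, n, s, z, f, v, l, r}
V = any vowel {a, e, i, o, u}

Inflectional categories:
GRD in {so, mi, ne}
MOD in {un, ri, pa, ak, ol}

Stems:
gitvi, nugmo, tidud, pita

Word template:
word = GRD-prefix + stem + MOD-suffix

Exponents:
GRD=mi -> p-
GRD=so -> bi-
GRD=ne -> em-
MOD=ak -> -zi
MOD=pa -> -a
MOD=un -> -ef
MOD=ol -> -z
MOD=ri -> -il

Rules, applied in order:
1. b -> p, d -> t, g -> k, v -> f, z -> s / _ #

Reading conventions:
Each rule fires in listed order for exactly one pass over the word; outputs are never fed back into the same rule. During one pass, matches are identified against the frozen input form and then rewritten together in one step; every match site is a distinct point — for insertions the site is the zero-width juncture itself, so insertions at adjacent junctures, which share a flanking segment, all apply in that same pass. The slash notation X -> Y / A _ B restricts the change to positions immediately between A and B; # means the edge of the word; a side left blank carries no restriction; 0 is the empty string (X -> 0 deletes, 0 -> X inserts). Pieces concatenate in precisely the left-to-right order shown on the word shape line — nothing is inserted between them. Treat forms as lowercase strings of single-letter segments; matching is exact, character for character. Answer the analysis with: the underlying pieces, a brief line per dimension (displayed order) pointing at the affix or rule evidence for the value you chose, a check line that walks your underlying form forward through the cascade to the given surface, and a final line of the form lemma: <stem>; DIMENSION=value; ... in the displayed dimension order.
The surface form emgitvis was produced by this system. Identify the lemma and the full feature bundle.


underlying: em-gitvi-z
GRD=ne - signalled by the affix em-
MOD=ol - signalled by the affix -z
check: emgitviz -> emgitvis
lemma: gitvi; GRD=ne; MOD=ol


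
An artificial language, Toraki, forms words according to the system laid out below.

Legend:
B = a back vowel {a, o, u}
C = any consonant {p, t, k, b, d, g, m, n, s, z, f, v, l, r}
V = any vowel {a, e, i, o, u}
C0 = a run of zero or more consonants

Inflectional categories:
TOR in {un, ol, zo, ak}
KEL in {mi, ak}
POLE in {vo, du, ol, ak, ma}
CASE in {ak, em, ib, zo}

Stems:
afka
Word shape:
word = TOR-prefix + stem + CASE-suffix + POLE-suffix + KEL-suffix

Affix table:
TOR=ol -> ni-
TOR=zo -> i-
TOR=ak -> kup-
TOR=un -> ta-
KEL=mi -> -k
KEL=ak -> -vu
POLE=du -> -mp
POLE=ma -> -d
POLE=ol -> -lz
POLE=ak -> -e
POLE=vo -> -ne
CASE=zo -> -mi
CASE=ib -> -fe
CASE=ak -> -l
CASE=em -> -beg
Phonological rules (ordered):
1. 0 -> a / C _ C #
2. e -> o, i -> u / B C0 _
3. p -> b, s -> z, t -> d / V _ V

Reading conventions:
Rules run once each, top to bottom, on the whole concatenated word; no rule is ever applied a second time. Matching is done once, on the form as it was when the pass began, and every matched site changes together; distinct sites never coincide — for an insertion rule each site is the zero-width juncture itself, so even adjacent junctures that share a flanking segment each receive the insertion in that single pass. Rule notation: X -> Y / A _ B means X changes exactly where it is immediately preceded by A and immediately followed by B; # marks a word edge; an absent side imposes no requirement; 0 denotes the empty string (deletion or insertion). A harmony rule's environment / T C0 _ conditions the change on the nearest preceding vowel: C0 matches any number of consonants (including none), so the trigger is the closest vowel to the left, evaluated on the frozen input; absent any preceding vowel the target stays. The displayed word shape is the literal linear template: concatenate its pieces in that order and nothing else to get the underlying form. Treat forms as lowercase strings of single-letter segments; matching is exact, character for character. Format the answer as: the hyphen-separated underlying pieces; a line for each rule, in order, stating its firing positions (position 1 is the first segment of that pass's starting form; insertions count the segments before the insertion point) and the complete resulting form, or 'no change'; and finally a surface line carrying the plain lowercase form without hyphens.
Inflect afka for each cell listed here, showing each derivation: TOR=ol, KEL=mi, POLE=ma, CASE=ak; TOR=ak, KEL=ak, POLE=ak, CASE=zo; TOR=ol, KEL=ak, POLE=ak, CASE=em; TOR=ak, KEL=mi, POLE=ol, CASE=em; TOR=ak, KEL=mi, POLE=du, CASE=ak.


cell TOR=ol, KEL=mi, POLE=ma, CASE=ak:
underlying: ni-afka-l-d-k
1. 0 -> a / C _ C #: inserts after position(s) 8: niafkaldak
2. e -> o, i -> u / B C0 _: no change
3. p -> b, s -> z, t -> d / V _ V: no change
surface: niafkaldak

cell TOR=ak, KEL=ak, POLE=ak, CASE=zo:
underlying: kup-afka-mi-e-vu
1. 0 -> a / C _ C #: no change
2. e -> o, i -> u / B C0 _: fires at position(s) 9: kupafkamuevu
3. p -> b, s -> z, t -> d / V _ V: fires at position(s) 3: kubafkamuevu
surface: kubafkamuevu

cell TOR=ol, KEL=ak, POLE=ak, CASE=em:
underlying: ni-afka-beg-e-vu
1. 0 -> a / C _ C #: no change
2. e -> o, i -> u / B C0 _: fires at position(s) 8: niafkabogevu
3. p -> b, s -> z, t -> d / V _ V: no change
surface: niafkabogevu

cell TOR=ak, KEL=mi, POLE=ol, CASE=em:
underlying: kup-afka-beg-lz-k
1. 0 -> a / C _ C #: inserts after position(s) 12: kupafkabeglzak
2. e -> o, i -> u / B C0 _: fires at position(s) 9: kupafkaboglzak
3. p -> b, s -> z, t -> d / V _ V: fires at position(s) 3: kubafkaboglzak
surface: kubafkaboglzak

cell TOR=ak, KEL=mi, POLE=du, CASE=ak:
underlying: kup-afka-l-mp-k
1. 0 -> a / C _ C #: inserts after position(s) 10: kupafkalmpak
2. e -> o, i -> u / B C0 _: no change
3. p -> b, s -> z, t -> d / V _ V: fires at position(s) 3: kubafkalmpak
surface: kubafkalmpak


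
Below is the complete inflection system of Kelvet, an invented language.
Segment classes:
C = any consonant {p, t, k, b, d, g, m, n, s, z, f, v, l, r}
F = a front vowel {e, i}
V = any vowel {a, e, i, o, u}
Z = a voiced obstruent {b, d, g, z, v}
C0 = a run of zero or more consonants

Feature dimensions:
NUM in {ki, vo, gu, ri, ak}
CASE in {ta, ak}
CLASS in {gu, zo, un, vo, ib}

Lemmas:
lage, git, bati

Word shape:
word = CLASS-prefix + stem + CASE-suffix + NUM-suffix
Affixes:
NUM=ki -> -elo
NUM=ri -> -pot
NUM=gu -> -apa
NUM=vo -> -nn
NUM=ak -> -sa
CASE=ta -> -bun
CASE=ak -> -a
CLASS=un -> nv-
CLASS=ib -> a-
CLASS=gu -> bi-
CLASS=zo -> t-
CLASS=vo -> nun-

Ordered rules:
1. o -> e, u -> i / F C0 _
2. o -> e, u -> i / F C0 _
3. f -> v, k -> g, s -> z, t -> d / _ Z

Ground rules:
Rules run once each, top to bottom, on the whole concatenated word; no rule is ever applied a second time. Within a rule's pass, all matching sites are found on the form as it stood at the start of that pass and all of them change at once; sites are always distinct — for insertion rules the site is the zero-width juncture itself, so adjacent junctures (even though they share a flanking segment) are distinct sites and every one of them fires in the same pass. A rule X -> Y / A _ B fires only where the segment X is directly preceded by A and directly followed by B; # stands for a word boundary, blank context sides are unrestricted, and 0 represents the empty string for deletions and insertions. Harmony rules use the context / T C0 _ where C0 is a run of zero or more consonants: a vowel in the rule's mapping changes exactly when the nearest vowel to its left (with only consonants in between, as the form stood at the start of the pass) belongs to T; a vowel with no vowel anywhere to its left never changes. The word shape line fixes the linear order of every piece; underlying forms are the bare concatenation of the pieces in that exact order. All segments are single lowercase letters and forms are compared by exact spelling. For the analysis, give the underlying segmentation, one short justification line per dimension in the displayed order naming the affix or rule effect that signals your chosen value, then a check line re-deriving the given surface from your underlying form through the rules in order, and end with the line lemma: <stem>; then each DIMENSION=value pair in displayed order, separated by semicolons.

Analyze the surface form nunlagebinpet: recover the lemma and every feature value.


underlying: nun-lage-bun-pot
NUM=ri - signalled by the affix -pot
CASE=ta - signalled by the affix -bun
CLASS=vo - signalled by the affix nun-
check: nunlagebunpot -> nunlagebinpot -> nunlagebinpet -> nunlagebinpet
lemma: lage; NUM=ri; CASE=ta; CLASS=vo


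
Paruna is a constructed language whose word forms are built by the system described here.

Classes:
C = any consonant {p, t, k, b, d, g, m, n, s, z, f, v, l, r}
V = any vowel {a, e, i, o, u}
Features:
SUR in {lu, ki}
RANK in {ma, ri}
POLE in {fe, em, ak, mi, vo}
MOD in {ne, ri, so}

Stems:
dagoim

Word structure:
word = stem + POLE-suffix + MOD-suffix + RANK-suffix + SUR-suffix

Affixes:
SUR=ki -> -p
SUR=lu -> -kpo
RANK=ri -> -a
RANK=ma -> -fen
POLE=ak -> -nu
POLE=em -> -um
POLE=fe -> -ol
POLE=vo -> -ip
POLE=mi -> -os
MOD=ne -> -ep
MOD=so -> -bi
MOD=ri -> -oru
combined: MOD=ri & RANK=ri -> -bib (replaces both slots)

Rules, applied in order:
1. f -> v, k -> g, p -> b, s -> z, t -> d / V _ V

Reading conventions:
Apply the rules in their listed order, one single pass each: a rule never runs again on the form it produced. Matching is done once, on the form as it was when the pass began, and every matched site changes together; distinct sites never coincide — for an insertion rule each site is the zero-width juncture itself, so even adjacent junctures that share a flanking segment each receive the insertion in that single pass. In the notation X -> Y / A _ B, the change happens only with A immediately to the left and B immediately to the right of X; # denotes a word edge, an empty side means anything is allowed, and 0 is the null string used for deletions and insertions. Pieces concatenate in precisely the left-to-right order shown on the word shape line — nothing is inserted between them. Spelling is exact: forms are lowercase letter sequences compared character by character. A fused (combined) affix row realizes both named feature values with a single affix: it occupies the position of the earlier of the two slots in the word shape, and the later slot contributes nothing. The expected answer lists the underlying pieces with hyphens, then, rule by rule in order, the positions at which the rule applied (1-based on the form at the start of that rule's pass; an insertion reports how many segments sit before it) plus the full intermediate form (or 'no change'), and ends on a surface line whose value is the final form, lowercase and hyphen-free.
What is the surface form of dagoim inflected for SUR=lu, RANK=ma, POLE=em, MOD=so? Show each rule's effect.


underlying: dagoim-um-bi-fen-kpo
1. f -> v, k -> g, p -> b, s -> z, t -> d / V _ V: fires at position(s) 11: dagoimumbivenkpo
surface: dagoimumbivenkpo


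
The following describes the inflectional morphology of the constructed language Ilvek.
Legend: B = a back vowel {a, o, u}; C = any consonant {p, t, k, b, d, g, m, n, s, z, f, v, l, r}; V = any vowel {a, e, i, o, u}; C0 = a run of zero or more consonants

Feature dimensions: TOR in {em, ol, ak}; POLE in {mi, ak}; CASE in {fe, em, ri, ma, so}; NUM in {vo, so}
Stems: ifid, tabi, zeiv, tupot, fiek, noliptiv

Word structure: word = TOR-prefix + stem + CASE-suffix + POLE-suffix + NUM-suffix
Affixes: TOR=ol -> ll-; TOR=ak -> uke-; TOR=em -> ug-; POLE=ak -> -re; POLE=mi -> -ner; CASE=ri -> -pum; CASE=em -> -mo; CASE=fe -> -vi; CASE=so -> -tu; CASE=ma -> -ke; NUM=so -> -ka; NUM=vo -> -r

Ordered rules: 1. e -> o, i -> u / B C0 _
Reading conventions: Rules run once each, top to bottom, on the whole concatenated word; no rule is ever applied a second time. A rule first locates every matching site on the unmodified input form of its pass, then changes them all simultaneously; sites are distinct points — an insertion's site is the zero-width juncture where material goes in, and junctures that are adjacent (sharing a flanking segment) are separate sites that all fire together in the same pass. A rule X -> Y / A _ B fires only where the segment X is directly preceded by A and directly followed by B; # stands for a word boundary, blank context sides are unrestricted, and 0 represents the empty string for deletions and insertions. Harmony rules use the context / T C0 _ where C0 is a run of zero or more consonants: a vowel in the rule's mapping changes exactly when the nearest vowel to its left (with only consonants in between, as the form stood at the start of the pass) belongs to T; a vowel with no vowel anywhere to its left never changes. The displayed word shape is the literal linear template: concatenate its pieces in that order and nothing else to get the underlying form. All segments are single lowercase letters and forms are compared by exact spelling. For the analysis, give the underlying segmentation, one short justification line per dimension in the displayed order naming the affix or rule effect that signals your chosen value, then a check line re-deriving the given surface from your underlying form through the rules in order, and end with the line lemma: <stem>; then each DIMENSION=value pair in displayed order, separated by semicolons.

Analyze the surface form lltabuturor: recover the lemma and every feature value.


underlying: ll-tabi-tu-re-r
TOR=ol - signalled by the affix ll-
POLE=ak - signalled by the affix -re
CASE=so - signalled by the affix -tu
NUM=vo - signalled by the affix -r
check: lltabiturer -> lltabuturor
lemma: tabi; TOR=ol; POLE=ak; CASE=so; NUM=vo


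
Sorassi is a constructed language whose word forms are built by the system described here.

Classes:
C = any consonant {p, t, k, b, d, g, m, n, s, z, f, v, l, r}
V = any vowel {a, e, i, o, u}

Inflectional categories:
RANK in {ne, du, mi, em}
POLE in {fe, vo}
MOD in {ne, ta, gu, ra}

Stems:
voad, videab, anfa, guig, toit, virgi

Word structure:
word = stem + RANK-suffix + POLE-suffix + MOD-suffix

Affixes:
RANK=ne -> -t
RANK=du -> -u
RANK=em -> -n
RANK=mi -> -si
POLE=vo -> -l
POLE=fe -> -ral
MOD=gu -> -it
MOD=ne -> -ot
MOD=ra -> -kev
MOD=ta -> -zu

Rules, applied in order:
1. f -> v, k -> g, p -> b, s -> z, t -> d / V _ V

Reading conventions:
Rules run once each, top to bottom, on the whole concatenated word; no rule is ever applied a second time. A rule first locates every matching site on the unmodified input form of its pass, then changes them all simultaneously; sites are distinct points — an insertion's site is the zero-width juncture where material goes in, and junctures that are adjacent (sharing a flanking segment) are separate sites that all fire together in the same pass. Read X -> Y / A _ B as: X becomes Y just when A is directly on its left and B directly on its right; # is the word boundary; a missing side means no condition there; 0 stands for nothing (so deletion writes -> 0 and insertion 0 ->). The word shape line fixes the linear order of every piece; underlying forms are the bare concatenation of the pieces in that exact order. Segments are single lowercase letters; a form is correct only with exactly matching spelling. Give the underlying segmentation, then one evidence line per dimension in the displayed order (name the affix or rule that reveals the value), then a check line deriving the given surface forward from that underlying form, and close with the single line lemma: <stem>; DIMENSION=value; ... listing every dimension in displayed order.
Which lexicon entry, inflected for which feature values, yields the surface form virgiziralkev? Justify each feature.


underlying: virgi-si-ral-kev
RANK=mi - signalled by the affix -si
POLE=fe - signalled by the affix -ral
MOD=ra - signalled by the affix -kev
check: virgisiralkev -> virgiziralkev
lemma: virgi; RANK=mi; POLE=fe; MOD=ra


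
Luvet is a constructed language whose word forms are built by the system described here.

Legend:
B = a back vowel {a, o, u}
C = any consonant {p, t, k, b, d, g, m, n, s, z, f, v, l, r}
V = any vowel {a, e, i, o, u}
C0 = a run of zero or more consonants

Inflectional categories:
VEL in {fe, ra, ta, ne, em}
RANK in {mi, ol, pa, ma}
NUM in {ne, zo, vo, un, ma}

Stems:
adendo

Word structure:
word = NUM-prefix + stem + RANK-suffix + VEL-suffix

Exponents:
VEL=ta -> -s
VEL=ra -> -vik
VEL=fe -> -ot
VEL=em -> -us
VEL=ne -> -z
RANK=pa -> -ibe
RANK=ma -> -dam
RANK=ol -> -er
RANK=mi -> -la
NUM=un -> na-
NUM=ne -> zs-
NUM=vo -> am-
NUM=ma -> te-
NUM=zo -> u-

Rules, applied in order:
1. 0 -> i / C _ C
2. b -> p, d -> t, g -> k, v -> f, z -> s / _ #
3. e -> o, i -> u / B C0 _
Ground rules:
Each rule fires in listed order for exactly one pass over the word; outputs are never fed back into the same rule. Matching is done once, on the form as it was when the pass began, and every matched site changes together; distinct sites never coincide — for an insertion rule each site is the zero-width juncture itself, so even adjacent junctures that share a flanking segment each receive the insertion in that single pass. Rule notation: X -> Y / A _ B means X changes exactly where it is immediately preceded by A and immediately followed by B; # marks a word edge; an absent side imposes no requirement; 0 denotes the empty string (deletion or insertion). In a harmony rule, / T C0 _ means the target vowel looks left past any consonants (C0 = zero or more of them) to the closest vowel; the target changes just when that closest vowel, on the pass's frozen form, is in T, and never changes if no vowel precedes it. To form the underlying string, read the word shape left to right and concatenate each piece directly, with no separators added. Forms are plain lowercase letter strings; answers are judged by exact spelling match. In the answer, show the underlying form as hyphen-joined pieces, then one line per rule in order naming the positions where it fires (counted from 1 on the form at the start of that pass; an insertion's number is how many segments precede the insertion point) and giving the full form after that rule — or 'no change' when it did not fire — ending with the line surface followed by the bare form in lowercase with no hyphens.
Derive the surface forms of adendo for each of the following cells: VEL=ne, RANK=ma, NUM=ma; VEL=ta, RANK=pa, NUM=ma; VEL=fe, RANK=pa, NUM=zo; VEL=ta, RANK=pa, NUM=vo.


cell VEL=ne, RANK=ma, NUM=ma:
underlying: te-adendo-dam-z
1. 0 -> i / C _ C: inserts after position(s) 6, 11: teadenidodamiz
2. b -> p, d -> t, g -> k, v -> f, z -> s / _ #: fires at position(s) 14: teadenidodamis
3. e -> o, i -> u / B C0 _: fires at position(s) 5, 13: teadonidodamus
surface: teadonidodamus

cell VEL=ta, RANK=pa, NUM=ma:
underlying: te-adendo-ibe-s
1. 0 -> i / C _ C: inserts after position(s) 6: teadenidoibes
2. b -> p, d -> t, g -> k, v -> f, z -> s / _ #: no change
3. e -> o, i -> u / B C0 _: fires at position(s) 5, 10: teadonidoubes
surface: teadonidoubes

cell VEL=fe, RANK=pa, NUM=zo:
underlying: u-adendo-ibe-ot
1. 0 -> i / C _ C: inserts after position(s) 5: uadenidoibeot
2. b -> p, d -> t, g -> k, v -> f, z -> s / _ #: no change
3. e -> o, i -> u / B C0 _: fires at position(s) 4, 9: uadonidoubeot
surface: uadonidoubeot

cell VEL=ta, RANK=pa, NUM=vo:
underlying: am-adendo-ibe-s
1. 0 -> i / C _ C: inserts after position(s) 6: amadenidoibes
2. b -> p, d -> t, g -> k, v -> f, z -> s / _ #: no change
3. e -> o, i -> u / B C0 _: fires at position(s) 5, 10: amadonidoubes
surface: amadonidoubes


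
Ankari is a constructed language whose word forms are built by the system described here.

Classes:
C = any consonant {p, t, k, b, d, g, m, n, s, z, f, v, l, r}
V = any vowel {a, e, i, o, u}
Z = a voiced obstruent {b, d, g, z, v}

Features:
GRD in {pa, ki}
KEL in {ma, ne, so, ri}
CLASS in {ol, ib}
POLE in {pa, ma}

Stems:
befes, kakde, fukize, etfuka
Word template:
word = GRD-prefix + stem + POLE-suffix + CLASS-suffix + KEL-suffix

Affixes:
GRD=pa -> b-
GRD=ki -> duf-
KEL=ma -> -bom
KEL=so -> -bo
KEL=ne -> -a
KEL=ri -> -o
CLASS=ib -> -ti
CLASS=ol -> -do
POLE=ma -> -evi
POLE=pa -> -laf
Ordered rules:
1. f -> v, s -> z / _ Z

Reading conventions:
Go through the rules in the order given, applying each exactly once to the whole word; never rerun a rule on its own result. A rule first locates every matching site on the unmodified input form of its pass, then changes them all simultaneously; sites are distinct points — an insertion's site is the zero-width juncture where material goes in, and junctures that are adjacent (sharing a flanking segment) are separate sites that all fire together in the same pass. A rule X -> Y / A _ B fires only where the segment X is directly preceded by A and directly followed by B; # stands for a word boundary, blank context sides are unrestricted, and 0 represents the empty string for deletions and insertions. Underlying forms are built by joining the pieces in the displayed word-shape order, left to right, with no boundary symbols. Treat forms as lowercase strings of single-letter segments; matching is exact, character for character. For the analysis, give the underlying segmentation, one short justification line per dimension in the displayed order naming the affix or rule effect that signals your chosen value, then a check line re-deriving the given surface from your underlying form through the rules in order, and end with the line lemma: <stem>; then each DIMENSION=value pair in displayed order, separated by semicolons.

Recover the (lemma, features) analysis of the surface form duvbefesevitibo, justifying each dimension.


underlying: duf-befes-evi-ti-bo
GRD=ki - signalled by the affix duf-
KEL=so - signalled by the affix -bo
CLASS=ib - signalled by the affix -ti
POLE=ma - signalled by the affix -evi
check: dufbefesevitibo -> duvbefesevitibo
lemma: befes; GRD=ki; KEL=so; CLASS=ib; POLE=ma


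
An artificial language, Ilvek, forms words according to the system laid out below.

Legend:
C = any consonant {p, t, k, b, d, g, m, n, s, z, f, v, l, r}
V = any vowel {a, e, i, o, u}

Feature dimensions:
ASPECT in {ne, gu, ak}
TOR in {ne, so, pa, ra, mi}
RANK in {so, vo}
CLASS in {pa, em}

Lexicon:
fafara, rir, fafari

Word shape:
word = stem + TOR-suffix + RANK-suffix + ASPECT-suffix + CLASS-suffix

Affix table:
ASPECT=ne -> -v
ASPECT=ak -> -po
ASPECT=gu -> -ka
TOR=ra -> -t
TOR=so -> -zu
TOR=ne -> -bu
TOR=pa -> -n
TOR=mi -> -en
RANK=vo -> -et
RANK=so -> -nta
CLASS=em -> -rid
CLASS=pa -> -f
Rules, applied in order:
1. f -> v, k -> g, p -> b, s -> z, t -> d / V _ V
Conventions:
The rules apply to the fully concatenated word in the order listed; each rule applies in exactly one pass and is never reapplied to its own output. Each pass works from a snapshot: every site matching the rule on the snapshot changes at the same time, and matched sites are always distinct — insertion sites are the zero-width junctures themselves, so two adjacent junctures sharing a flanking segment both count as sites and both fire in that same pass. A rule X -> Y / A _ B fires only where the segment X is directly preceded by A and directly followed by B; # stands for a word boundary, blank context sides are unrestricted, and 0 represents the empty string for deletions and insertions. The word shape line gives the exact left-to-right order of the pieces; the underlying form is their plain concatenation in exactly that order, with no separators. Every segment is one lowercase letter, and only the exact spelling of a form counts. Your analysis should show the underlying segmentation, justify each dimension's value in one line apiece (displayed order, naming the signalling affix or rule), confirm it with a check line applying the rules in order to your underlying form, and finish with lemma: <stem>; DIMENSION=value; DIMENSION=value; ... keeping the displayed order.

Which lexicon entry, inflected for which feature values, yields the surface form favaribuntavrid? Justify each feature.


underlying: fafari-bu-nta-v-rid
ASPECT=ne - signalled by the affix -v
TOR=ne - signalled by the affix -bu
RANK=so - signalled by the affix -nta
CLASS=em - signalled by the affix -rid
check: fafaribuntavrid -> favaribuntavrid
lemma: fafari; ASPECT=ne; TOR=ne; RANK=so; CLASS=em


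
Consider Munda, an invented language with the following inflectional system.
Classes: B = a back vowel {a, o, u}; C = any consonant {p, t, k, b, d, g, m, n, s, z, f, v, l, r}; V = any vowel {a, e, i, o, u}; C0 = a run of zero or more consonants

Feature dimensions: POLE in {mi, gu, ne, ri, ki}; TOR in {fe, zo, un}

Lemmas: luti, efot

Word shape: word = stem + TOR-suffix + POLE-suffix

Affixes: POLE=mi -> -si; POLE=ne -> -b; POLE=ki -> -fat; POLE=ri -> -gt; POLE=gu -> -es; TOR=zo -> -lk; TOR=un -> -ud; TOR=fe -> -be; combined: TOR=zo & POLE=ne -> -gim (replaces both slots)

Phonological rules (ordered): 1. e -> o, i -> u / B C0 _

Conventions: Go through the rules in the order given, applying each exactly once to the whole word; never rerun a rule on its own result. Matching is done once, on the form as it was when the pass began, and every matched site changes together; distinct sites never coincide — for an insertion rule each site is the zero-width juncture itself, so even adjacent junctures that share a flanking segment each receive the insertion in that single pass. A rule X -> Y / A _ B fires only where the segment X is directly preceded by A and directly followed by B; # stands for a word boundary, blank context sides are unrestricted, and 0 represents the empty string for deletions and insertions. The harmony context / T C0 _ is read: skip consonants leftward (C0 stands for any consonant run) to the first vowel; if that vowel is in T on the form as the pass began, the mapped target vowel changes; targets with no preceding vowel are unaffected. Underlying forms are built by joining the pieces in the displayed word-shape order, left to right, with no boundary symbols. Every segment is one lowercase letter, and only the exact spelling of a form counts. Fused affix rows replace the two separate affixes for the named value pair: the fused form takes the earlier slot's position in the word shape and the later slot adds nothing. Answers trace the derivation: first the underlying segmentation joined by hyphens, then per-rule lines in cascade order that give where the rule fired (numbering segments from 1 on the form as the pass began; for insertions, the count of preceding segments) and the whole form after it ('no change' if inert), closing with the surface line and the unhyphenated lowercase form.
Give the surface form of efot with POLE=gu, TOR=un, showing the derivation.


underlying: efot-ud-es
1. e -> o, i -> u / B C0 _: fires at position(s) 7: efotudos
surface: efotudos


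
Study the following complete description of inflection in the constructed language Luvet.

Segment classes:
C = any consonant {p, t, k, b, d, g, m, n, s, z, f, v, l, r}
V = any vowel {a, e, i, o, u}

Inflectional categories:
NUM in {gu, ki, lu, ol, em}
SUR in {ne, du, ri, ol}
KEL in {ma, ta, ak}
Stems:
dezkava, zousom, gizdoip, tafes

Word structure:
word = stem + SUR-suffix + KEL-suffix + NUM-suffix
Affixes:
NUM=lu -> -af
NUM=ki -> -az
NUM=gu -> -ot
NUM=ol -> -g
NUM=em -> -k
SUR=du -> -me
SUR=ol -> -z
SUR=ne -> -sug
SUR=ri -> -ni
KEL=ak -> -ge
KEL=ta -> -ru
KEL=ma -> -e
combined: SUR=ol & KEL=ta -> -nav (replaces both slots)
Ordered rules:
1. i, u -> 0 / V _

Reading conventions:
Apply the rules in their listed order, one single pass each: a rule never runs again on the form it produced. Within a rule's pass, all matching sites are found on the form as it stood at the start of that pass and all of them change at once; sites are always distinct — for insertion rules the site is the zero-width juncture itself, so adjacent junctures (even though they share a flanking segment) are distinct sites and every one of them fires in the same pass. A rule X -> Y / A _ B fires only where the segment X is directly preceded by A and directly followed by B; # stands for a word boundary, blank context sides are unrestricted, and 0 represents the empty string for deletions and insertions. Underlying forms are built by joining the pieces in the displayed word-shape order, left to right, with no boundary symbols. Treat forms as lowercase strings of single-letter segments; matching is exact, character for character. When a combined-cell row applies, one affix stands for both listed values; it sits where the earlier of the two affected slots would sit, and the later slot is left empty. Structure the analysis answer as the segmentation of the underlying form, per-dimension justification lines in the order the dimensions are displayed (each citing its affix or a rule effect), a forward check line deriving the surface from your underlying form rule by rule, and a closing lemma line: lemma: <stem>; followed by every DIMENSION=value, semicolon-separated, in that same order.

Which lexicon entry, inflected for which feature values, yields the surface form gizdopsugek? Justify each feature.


underlying: gizdoip-sug-e-k
NUM=em - signalled by the affix -k
SUR=ne - signalled by the affix -sug
KEL=ma - signalled by the affix -e
check: gizdoipsugek -> gizdopsugek
lemma: gizdoip; NUM=em; SUR=ne; KEL=ma


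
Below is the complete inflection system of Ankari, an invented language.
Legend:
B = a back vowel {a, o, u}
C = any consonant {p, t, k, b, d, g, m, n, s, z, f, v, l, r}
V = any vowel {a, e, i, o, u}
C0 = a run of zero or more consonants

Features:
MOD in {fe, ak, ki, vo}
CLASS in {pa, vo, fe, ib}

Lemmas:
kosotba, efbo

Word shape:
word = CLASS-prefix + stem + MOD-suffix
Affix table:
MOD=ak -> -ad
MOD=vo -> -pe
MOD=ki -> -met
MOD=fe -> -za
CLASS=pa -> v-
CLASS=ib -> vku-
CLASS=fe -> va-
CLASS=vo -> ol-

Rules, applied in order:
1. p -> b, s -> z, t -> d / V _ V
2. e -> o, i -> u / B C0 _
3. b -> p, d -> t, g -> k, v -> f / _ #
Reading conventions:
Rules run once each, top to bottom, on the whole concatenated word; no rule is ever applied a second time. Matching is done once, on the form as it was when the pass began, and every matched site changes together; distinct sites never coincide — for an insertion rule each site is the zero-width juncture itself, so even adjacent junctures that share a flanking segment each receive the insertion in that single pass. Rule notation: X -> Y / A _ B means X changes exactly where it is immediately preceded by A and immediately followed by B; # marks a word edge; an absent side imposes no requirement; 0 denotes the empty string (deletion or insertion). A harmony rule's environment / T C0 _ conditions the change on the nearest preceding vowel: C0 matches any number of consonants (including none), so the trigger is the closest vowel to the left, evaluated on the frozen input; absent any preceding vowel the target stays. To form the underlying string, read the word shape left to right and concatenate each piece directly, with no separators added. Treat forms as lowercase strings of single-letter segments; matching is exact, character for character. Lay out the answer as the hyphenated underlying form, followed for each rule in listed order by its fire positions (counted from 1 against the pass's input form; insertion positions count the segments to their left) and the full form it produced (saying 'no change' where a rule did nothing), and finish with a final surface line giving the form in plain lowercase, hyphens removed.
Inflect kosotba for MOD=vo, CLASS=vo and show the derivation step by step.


underlying: ol-kosotba-pe
1. p -> b, s -> z, t -> d / V _ V: fires at position(s) 5, 10: olkozotbabe
2. e -> o, i -> u / B C0 _: fires at position(s) 11: olkozotbabo
3. b -> p, d -> t, g -> k, v -> f / _ #: no change
surface: olkozotbabo


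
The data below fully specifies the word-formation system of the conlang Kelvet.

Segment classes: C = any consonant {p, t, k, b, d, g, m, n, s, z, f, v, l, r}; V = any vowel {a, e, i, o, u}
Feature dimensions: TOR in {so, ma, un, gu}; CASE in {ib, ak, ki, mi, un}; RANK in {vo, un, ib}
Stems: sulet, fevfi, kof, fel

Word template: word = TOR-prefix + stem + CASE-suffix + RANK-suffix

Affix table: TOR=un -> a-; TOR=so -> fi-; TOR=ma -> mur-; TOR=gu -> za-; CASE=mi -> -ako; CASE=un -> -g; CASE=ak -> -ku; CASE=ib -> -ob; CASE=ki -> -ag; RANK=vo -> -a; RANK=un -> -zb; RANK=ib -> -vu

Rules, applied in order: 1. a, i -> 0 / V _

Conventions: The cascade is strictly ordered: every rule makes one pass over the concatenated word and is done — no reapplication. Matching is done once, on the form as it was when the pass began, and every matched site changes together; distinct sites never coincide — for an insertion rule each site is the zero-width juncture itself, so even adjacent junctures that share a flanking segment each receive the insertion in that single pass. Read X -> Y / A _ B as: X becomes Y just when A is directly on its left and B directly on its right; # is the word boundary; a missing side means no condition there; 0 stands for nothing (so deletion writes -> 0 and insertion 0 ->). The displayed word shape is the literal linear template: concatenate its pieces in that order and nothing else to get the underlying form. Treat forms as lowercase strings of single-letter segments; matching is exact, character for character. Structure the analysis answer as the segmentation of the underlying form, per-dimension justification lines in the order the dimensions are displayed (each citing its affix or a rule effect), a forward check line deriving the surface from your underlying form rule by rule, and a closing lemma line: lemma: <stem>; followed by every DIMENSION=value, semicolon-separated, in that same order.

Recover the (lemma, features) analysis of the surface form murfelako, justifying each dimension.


underlying: mur-fel-ako-a
TOR=ma - signalled by the affix mur-
CASE=mi - signalled by the affix -ako
RANK=vo - signalled by the affix -a
check: murfelakoa -> murfelako
lemma: fel; TOR=ma; CASE=mi; RANK=vo


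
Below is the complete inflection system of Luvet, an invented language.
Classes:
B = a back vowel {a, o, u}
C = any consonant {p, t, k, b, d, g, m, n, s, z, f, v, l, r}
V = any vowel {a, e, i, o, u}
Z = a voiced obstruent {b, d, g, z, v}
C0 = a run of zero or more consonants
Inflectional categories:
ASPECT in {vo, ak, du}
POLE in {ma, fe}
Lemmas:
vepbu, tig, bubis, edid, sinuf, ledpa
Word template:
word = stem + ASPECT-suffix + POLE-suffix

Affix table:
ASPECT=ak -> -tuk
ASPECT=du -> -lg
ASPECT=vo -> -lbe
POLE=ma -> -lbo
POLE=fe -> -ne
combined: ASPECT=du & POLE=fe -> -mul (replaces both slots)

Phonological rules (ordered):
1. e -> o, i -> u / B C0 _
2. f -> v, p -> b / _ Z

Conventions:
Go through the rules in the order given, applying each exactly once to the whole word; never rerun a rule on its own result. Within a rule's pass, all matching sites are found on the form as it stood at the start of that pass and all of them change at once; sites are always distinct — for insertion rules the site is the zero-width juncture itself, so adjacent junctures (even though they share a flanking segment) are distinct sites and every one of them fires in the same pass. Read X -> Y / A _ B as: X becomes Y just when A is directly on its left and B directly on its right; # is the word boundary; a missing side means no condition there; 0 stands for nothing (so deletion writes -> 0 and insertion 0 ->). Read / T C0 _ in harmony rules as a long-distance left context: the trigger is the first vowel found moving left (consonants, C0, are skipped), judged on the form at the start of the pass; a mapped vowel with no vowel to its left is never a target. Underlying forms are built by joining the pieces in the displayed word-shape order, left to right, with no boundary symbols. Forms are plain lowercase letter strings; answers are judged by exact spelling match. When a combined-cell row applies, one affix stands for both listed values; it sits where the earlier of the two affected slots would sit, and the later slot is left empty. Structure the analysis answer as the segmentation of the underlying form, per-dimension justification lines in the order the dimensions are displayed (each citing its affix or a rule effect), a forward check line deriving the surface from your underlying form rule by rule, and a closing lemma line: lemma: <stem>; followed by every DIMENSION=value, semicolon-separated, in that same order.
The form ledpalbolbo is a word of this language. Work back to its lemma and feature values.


underlying: ledpa-lbe-lbo
ASPECT=vo - signalled by the affix -lbe
POLE=ma - signalled by the affix -lbo
check: ledpalbelbo -> ledpalbolbo -> ledpalbolbo
lemma: ledpa; ASPECT=vo; POLE=ma
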